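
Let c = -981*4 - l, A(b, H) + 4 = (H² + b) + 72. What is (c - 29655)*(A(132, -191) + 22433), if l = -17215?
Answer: -967341496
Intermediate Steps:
A(b, H) = 68 + b + H² (A(b, H) = -4 + ((H² + b) + 72) = -4 + ((b + H²) + 72) = -4 + (72 + b + H²) = 68 + b + H²)
c = 13291 (c = -981*4 - 1*(-17215) = -3924 + 17215 = 13291)
(c - 29655)*(A(132, -191) + 22433) = (13291 - 29655)*((68 + 132 + (-191)²) + 22433) = -16364*((68 + 132 + 36481) + 22433) = -16364*(36681 + 22433) = -16364*59114 = -967341496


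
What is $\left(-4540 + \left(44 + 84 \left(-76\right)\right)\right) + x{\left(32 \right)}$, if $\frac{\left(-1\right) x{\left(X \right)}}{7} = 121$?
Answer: $-11727$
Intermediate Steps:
$x{\left(X \right)} = -847$ ($x{\left(X \right)} = \left(-7\right) 121 = -847$)
$\left(-4540 + \left(44 + 84 \left(-76\right)\right)\right) + x{\left(32 \right)} = \left(-4540 + \left(44 + 84 \left(-76\right)\right)\right) - 847 = \left(-4540 + \left(44 - 6384\right)\right) - 847 = \left(-4540 - 6340\right) - 847 = -10880 - 847 = -11727$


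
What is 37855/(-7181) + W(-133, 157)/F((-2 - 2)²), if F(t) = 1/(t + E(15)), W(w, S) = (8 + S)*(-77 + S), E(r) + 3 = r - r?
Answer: 1232221745/7181 ≈ 1.7159e+5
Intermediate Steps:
E(r) = -3 (E(r) = -3 + (r - r) = -3 + 0 = -3)
W(w, S) = (-77 + S)*(8 + S)
F(t) = 1/(-3 + t) (F(t) = 1/(t - 3) = 1/(-3 + t))
37855/(-7181) + W(-133, 157)/F((-2 - 2)²) = 37855/(-7181) + (-616 + 157² - 69*157)/(1/(-3 + (-2 - 2)²)) = 37855*(-1/7181) + (-616 + 24649 - 10833)/(1/(-3 + (-4)²)) = -37855/7181 + 13200/(1/(-3 + 16)) = -37855/7181 + 13200/(1/13) = -37855/7181 + 13200*13 = -37855/7181 + 171600 = 1232221745/7181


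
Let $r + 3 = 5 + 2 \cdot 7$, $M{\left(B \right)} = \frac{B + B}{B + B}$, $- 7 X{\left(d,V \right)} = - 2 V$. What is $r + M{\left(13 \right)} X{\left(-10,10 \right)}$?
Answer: $\frac{132}{7} \approx 18.857$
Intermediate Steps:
$X{\left(d,V \right)} = \frac{2 V}{7}$ ($X{\left(d,V \right)} = - \frac{\left(-2\right) V}{7} = \frac{2 V}{7}$)
$M{\left(B \right)} = 1$ ($M{\left(B \right)} = \frac{2 B}{2 B} = 2 B \frac{1}{2 B} = 1$)
$r = 16$ ($r = -3 + \left(5 + 2 \cdot 7\right) = -3 + \left(5 + 14\right) = -3 + 19 = 16$)
$r + M{\left(13 \right)} X{\left(-10,10 \right)} = 16 + 1 \cdot \frac{2}{7} \cdot 10 = 16 + 1 \cdot \frac{20}{7} = 16 + \frac{20}{7} = \frac{132}{7}$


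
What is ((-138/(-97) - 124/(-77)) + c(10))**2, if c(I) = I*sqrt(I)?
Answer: 56299164716/55785961 + 453080*sqrt(10)/7469 ≈ 1201.0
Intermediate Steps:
c(I) = I**(3/2)
((-138/(-97) - 124/(-77)) + c(10))**2 = ((-138/(-97) - 124/(-77)) + 10**(3/2))**2 = ((-138*(-1/97) - 124*(-1/77)) + 10*sqrt(10))**2 = ((138/97 + 124/77) + 10*sqrt(10))**2 = (22654/7469 + 10*sqrt(10))**2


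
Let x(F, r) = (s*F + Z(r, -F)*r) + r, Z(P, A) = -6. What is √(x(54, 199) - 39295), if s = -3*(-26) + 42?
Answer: 7*I*√690 ≈ 183.88*I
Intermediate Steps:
s = 120 (s = 78 + 42 = 120)
x(F, r) = -5*r + 120*F (x(F, r) = (120*F - 6*r) + r = (-6*r + 120*F) + r = -5*r + 120*F)
√(x(54, 199) - 39295) = √((-5*199 + 120*54) - 39295) = √((-995 + 6480) - 39295) = √(5485 - 39295) = √(-33810) = 7*I*√690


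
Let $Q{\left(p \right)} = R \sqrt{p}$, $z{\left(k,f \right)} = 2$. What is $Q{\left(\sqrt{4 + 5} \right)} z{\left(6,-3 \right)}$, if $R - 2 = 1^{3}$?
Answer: $6 \sqrt{3} \approx 10.392$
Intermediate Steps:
$R = 3$ ($R = 2 + 1^{3} = 2 + 1 = 3$)
$Q{\left(p \right)} = 3 \sqrt{p}$
$Q{\left(\sqrt{4 + 5} \right)} z{\left(6,-3 \right)} = 3 \sqrt{\sqrt{4 + 5}} \cdot 2 = 3 \sqrt{\sqrt{9}} \cdot 2 = 3 \sqrt{3} \cdot 2 = 6 \sqrt{3}$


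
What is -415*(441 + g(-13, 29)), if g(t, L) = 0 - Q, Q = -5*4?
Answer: -191315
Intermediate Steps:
Q = -20
g(t, L) = 20 (g(t, L) = 0 - 1*(-20) = 0 + 20 = 20)
-415*(441 + g(-13, 29)) = -415*(441 + 20) = -415*461 = -191315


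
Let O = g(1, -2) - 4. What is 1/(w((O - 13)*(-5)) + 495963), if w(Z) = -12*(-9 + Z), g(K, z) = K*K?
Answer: 1/495111 ≈ 2.0197e-6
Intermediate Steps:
g(K, z) = K**2
O = -3 (O = 1**2 - 4 = 1 - 4 = -3)
w(Z) = 108 - 12*Z
1/(w((O - 13)*(-5)) + 495963) = 1/((108 - 12*(-3 - 13)*(-5)) + 495963) = 1/((108 - (-192)*(-5)) + 495963) = 1/((108 - 12*80) + 495963) = 1/((108 - 960) + 495963) = 1/(-852 + 495963) = 1/495111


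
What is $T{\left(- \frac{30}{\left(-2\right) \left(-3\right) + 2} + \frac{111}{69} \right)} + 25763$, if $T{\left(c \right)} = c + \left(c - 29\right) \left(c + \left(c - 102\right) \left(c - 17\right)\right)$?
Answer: $- \frac{28227087169}{778688} \approx -36250.0$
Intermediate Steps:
$T{\left(c \right)} = c + \left(-29 + c\right) \left(c + \left(-102 + c\right) \left(-17 + c\right)\right)$
$T{\left(- \frac{30}{\left(-2\right) \left(-3\right) + 2} + \frac{111}{69} \right)} + 25763 = \left(-50286 + \left(- \frac{30}{\left(-2\right) \left(-3\right) + 2} + \frac{111}{69}\right)^{3} - 147 \left(- \frac{30}{\left(-2\right) \left(-3\right) + 2} + \frac{111}{69}\right)^{2} + 5157 \left(- \frac{30}{\left(-2\right) \left(-3\right) + 2} + \frac{111}{69}\right)\right) + 25763 = \left(-50286 + \left(- \frac{30}{6 + 2} + 111 \cdot \frac{1}{69}\right)^{3} - 147 \left(- \frac{30}{6 + 2} + 111 \cdot \frac{1}{69}\right)^{2} + 5157 \left(- \frac{30}{6 + 2} + 111 \cdot \frac{1}{69}\right)\right) + 25763 = \left(-50286 + \left(- \frac{30}{8} + \frac{37}{23}\right)^{3} - 147 \left(- \frac{30}{8} + \frac{37}{23}\right)^{2} + 5157 \left(- \frac{30}{8} + \frac{37}{23}\right)\right) + 25763 = \left(-50286 + \left(\left(-30\right) \frac{1}{8} + \frac{37}{23}\right)^{3} - 147 \left(\left(-30\right) \frac{1}{8} + \frac{37}{23}\right)^{2} + 5157 \left(\left(-30\right) \frac{1}{8} + \frac{37}{23}\right)\right) + 25763 = \left(-50286 + \left(- \frac{15}{4} + \frac{37}{23}\right)^{3} - 147 \left(- \frac{15}{4} + \frac{37}{23}\right)^{2} + 5157 \left(- \frac{15}{4} + \frac{37}{23}\right)\right) + 25763 = \left(-50286 + \left(- \frac{197}{92}\right)^{3} - 147 \left(- \frac{197}{92}\right)^{2} + 5157 \left(- \frac{197}{92}\right)\right) + 25763 = \left(-50286 - \frac{7645373}{778688} - \frac{5704923}{8464} - \frac{1015929}{92}\right) + 25763 = - \frac{48288426113}{778688} + 25763 = - \frac{28227087169}{778688}$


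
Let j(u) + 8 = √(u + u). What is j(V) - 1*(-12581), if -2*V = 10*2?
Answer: 12573 + 2*I*√5 ≈ 12573.0 + 4.4721*I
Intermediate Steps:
V = -10 (V = -5*2 = -½*20 = -10)
j(u) = -8 + √2*√u (j(u) = -8 + √(u + u) = -8 + √(2*u) = -8 + √2*√u)
j(V) - 1*(-12581) = (-8 + √2*√(-10)) - 1*(-12581) = (-8 + √2*(I*√10)) + 12581 = (-8 + 2*I*√5) + 12581 = 12573 + 2*I*√5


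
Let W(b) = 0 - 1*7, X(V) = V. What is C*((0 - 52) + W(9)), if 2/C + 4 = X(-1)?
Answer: 118/5 ≈ 23.600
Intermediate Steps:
C = -⅖ (C = 2/(-4 - 1) = 2/(-5) = 2*(-⅕) = -⅖ ≈ -0.40000)
W(b) = -7 (W(b) = 0 - 7 = -7)
C*((0 - 52) + W(9)) = -2*((0 - 52) - 7)/5 = -2*(-52 - 7)/5 = -⅖*(-59) = 118/5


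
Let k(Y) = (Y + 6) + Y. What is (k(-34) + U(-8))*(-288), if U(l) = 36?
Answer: 7488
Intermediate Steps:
k(Y) = 6 + 2*Y (k(Y) = (6 + Y) + Y = 6 + 2*Y)
(k(-34) + U(-8))*(-288) = ((6 + 2*(-34)) + 36)*(-288) = ((6 - 68) + 36)*(-288) = (-62 + 36)*(-288) = -26*(-288) = 7488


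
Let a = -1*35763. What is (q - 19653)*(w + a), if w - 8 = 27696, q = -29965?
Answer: 399871462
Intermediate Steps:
w = 27704 (w = 8 + 27696 = 27704)
a = -35763
(q - 19653)*(w + a) = (-29965 - 19653)*(27704 - 35763) = -49618*(-8059) = 399871462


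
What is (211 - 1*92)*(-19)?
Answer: -2261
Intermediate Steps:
(211 - 1*92)*(-19) = (211 - 92)*(-19) = 119*(-19) = -2261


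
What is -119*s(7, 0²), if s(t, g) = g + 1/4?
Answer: -119/4 ≈ -29.750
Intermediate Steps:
s(t, g) = ¼ + g (s(t, g) = g + ¼ = ¼ + g)
-119*s(7, 0²) = -119*(¼ + 0²) = -119*(¼ + 0) = -119*¼ = -119/4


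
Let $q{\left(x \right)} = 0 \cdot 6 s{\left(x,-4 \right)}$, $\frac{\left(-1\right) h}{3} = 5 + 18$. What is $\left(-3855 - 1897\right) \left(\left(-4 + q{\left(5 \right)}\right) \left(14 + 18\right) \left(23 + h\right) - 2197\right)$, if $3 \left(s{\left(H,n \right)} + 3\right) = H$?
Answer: $-21230632$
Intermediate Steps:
$h = -69$ ($h = - 3 \left(5 + 18\right) = \left(-3\right) 23 = -69$)
$s{\left(H,n \right)} = -3 + \frac{H}{3}$
$q{\left(x \right)} = 0$ ($q{\left(x \right)} = 0 \cdot 6 \left(-3 + \frac{x}{3}\right) = 0 \left(-3 + \frac{x}{3}\right) = 0$)
$\left(-3855 - 1897\right) \left(\left(-4 + q{\left(5 \right)}\right) \left(14 + 18\right) \left(23 + h\right) - 2197\right) = \left(-3855 - 1897\right) \left(\left(-4 + 0\right) \left(14 + 18\right) \left(23 - 69\right) - 2197\right) = - 5752 \left(\left(-4\right) 32 \left(-46\right) - 2197\right) = - 5752 \left(\left(-128\right) \left(-46\right) - 2197\right) = - 5752 \left(5888 - 2197\right) = \left(-5752\right) 3691 = -21230632$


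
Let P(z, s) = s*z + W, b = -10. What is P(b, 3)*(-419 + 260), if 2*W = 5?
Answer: 8745/2 ≈ 4372.5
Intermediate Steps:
W = 5/2 (W = (½)*5 = 5/2 ≈ 2.5000)
P(z, s) = 5/2 + s*z (P(z, s) = s*z + 5/2 = 5/2 + s*z)
P(b, 3)*(-419 + 260) = (5/2 + 3*(-10))*(-419 + 260) = (5/2 - 30)*(-159) = -55/2*(-159) = 8745/2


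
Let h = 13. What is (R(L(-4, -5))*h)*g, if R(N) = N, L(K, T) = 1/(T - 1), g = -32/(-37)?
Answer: -208/111 ≈ -1.8739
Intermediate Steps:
g = 32/37 (g = -32*(-1/37) = 32/37 ≈ 0.86486)
L(K, T) = 1/(-1 + T)
(R(L(-4, -5))*h)*g = (13/(-1 - 5))*(32/37) = (13/(-6))*(32/37) = -1/6*13*(32/37) = -13/6*32/37 = -208/111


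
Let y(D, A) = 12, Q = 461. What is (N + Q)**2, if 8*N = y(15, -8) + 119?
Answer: 14584761/64 ≈ 2.2789e+5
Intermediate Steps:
N = 131/8 (N = (12 + 119)/8 = (1/8)*131 = 131/8 ≈ 16.375)
(N + Q)**2 = (131/8 + 461)**2 = (3819/8)**2 = 14584761/64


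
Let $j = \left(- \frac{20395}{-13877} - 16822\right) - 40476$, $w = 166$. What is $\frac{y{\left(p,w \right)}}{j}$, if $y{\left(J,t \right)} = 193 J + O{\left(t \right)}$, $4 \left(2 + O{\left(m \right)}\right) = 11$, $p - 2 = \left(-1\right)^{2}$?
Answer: $- \frac{32180763}{3180415804} \approx -0.010118$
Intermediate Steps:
$p = 3$ ($p = 2 + \left(-1\right)^{2} = 2 + 1 = 3$)
$O{\left(m \right)} = \frac{3}{4}$ ($O{\left(m \right)} = -2 + \frac{1}{4} \cdot 11 = -2 + \frac{11}{4} = \frac{3}{4}$)
$y{\left(J,t \right)} = \frac{3}{4} + 193 J$ ($y{\left(J,t \right)} = 193 J + \frac{3}{4} = \frac{3}{4} + 193 J$)
$j = - \frac{795103951}{13877}$ ($j = \left(\left(-20395\right) \left(- \frac{1}{13877}\right) - 16822\right) - 40476 = \left(\frac{20395}{13877} - 16822\right) - 40476 = - \frac{233418499}{13877} - 40476 = - \frac{795103951}{13877} \approx -57297.0$)
$\frac{y{\left(p,w \right)}}{j} = \frac{\frac{3}{4} + 193 \cdot 3}{- \frac{795103951}{13877}} = \left(\frac{3}{4} + 579\right) \left(- \frac{13877}{795103951}\right) = \frac{2319}{4} \left(- \frac{13877}{795103951}\right) = - \frac{32180763}{3180415804}$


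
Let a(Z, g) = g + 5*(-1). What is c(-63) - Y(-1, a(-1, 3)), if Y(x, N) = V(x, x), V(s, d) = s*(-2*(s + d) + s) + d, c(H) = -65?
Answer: -61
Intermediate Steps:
a(Z, g) = -5 + g (a(Z, g) = g - 5 = -5 + g)
V(s, d) = d + s*(-s - 2*d) (V(s, d) = s*(-2*(d + s) + s) + d = s*((-2*d - 2*s) + s) + d = s*(-s - 2*d) + d = d + s*(-s - 2*d))
Y(x, N) = x - 3*x² (Y(x, N) = x - x² - 2*x*x = x - x² - 2*x² = x - 3*x²)
c(-63) - Y(-1, a(-1, 3)) = -65 - (-1)*(1 - 3*(-1)) = -65 - (-1)*(1 + 3) = -65 - (-1)*4 = -65 - 1*(-4) = -65 + 4 = -61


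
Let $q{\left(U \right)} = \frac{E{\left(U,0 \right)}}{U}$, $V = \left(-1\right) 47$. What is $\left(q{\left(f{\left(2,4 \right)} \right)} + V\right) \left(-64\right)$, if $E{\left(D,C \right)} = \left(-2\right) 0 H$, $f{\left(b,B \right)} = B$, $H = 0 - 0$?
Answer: $3008$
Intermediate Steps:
$H = 0$ ($H = 0 + 0 = 0$)
$E{\left(D,C \right)} = 0$ ($E{\left(D,C \right)} = \left(-2\right) 0 \cdot 0 = 0 \cdot 0 = 0$)
$V = -47$
$q{\left(U \right)} = 0$ ($q{\left(U \right)} = \frac{0}{U} = 0$)
$\left(q{\left(f{\left(2,4 \right)} \right)} + V\right) \left(-64\right) = \left(0 - 47\right) \left(-64\right) = \left(-47\right) \left(-64\right) = 3008$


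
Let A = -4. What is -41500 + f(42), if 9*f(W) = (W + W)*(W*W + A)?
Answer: -75220/3 ≈ -25073.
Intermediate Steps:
f(W) = 2*W*(-4 + W²)/9 (f(W) = ((W + W)*(W*W - 4))/9 = ((2*W)*(W² - 4))/9 = ((2*W)*(-4 + W²))/9 = (2*W*(-4 + W²))/9 = 2*W*(-4 + W²)/9)
-41500 + f(42) = -41500 + (2/9)*42*(-4 + 42²) = -41500 + (2/9)*42*(-4 + 1764) = -41500 + (2/9)*42*1760 = -41500 + 49280/3 = -75220/3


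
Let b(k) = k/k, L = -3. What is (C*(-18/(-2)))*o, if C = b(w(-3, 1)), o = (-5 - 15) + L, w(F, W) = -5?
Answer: -207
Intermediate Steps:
o = -23 (o = (-5 - 15) - 3 = -20 - 3 = -23)
b(k) = 1
C = 1
(C*(-18/(-2)))*o = (1*(-18/(-2)))*(-23) = (1*(-18*(-½)))*(-23) = (1*9)*(-23) = 9*(-23) = -207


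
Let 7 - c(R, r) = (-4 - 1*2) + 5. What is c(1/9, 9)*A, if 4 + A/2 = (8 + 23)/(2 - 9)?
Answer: -944/7 ≈ -134.86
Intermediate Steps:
c(R, r) = 8 (c(R, r) = 7 - ((-4 - 1*2) + 5) = 7 - ((-4 - 2) + 5) = 7 - (-6 + 5) = 7 - 1*(-1) = 7 + 1 = 8)
A = -118/7 (A = -8 + 2*((8 + 23)/(2 - 9)) = -8 + 2*(31/(-7)) = -8 + 2*(31*(-⅐)) = -8 + 2*(-31/7) = -8 - 62/7 = -118/7 ≈ -16.857)
c(1/9, 9)*A = 8*(-118/7) = -944/7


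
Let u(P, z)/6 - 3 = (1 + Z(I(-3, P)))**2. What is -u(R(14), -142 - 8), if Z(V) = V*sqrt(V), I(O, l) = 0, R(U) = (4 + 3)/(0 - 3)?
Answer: -24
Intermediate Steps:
R(U) = -7/3 (R(U) = 7/(-3) = 7*(-1/3) = -7/3)
Z(V) = V**(3/2)
u(P, z) = 24 (u(P, z) = 18 + 6*(1 + 0**(3/2))**2 = 18 + 6*(1 + 0)**2 = 18 + 6*1**2 = 18 + 6*1 = 18 + 6 = 24)
-u(R(14), -142 - 8) = -1*24 = -24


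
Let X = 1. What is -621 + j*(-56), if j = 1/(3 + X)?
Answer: -635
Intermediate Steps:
j = ¼ (j = 1/(3 + 1) = 1/4 = ¼ ≈ 0.25000)
-621 + j*(-56) = -621 + (¼)*(-56) = -621 - 14 = -635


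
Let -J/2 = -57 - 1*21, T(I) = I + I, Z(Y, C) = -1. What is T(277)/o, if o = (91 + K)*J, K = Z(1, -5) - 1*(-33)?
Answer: 277/9594 ≈ 0.028872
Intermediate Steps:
K = 32 (K = -1 - 1*(-33) = -1 + 33 = 32)
T(I) = 2*I
J = 156 (J = -2*(-57 - 1*21) = -2*(-57 - 21) = -2*(-78) = 156)
o = 19188 (o = (91 + 32)*156 = 123*156 = 19188)
T(277)/o = (2*277)/19188 = 554*(1/19188) = 277/9594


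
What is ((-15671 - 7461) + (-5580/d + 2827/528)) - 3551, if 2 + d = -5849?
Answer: -7492095637/280848 ≈ -26677.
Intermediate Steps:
d = -5851 (d = -2 - 5849 = -5851)
((-15671 - 7461) + (-5580/d + 2827/528)) - 3551 = ((-15671 - 7461) + (-5580/(-5851) + 2827/528)) - 3551 = (-23132 + (-5580*(-1/5851) + 2827*(1/528))) - 3551 = (-23132 + (5580/5851 + 257/48)) - 3551 = (-23132 + 1771547/280848) - 3551 = -6494804389/280848 - 3551 = -7492095637/280848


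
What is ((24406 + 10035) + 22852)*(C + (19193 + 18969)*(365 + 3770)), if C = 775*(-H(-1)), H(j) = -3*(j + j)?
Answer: 9040561539460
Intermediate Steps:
H(j) = -6*j
C = -4650 (C = 775*(-(-6)*(-1)) = 775*(-1*6) = 775*(-6) = -4650)
((24406 + 10035) + 22852)*(C + (19193 + 18969)*(365 + 3770)) = ((24406 + 10035) + 22852)*(-4650 + (19193 + 18969)*(365 + 3770)) = (34441 + 22852)*(-4650 + 38162*4135) = 57293*(-4650 + 157799870) = 57293*157795220 = 9040561539460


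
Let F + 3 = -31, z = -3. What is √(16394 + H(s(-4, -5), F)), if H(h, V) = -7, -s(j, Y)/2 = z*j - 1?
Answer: √16387 ≈ 128.01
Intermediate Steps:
F = -34 (F = -3 - 31 = -34)
s(j, Y) = 2 + 6*j (s(j, Y) = -2*(-3*j - 1) = -2*(-1 - 3*j) = 2 + 6*j)
√(16394 + H(s(-4, -5), F)) = √(16394 - 7) = √16387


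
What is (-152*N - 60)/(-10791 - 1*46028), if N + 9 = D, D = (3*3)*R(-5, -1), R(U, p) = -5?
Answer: -1164/8117 ≈ -0.14340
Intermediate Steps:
D = -45 (D = (3*3)*(-5) = 9*(-5) = -45)
N = -54 (N = -9 - 45 = -54)
(-152*N - 60)/(-10791 - 1*46028) = (-152*(-54) - 60)/(-10791 - 1*46028) = (8208 - 60)/(-10791 - 46028) = 8148/(-56819) = 8148*(-1/56819) = -1164/8117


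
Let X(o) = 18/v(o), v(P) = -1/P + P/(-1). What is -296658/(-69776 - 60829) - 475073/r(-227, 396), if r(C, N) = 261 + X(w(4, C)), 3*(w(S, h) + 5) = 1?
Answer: -4234506473029/2362252635 ≈ -1792.6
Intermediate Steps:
w(S, h) = -14/3 (w(S, h) = -5 + (1/3)*1 = -5 + 1/3 = -14/3)
v(P) = -P - 1/P (v(P) = -1/P + P*(-1) = -1/P - P = -P - 1/P)
X(o) = 18/(-o - 1/o)
r(C, N) = 54261/205 (r(C, N) = 261 - 18*(-14/3)/(1 + (-14/3)**2) = 261 - 18*(-14/3)/(1 + 196/9) = 261 - 18*(-14/3)/205/9 = 261 - 18*(-14/3)*9/205 = 261 + 756/205 = 54261/205)
-296658/(-69776 - 60829) - 475073/r(-227, 396) = -296658/(-69776 - 60829) - 475073/54261/205 = -296658/(-130605) - 475073*205/54261 = -296658*(-1/130605) - 97389965/54261 = 98886/43535 - 97389965/54261 = -4234506473029/2362252635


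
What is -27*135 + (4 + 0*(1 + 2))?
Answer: -3641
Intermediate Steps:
-27*135 + (4 + 0*(1 + 2)) = -3645 + (4 + 0*3) = -3645 + (4 + 0) = -3645 + 4 = -3641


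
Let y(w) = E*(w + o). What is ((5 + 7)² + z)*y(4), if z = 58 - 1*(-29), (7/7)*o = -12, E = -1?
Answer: 1848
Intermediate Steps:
o = -12
z = 87 (z = 58 + 29 = 87)
y(w) = 12 - w (y(w) = -(w - 12) = -(-12 + w) = 12 - w)
((5 + 7)² + z)*y(4) = ((5 + 7)² + 87)*(12 - 1*4) = (12² + 87)*(12 - 4) = (144 + 87)*8 = 231*8 = 1848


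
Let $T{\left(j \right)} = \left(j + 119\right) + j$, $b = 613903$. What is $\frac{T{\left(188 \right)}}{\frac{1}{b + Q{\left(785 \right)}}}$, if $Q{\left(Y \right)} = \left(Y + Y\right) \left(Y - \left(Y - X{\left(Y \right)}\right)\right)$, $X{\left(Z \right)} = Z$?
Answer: $913944735$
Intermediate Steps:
$T{\left(j \right)} = 119 + 2 j$ ($T{\left(j \right)} = \left(119 + j\right) + j = 119 + 2 j$)
$Q{\left(Y \right)} = 2 Y^{2}$ ($Q{\left(Y \right)} = \left(Y + Y\right) \left(Y + \left(Y - Y\right)\right) = 2 Y \left(Y + 0\right) = 2 Y Y = 2 Y^{2}$)
$\frac{T{\left(188 \right)}}{\frac{1}{b + Q{\left(785 \right)}}} = \frac{119 + 2 \cdot 188}{\frac{1}{613903 + 2 \cdot 785^{2}}} = \frac{119 + 376}{\frac{1}{613903 + 2 \cdot 616225}} = \frac{495}{\frac{1}{613903 + 1232450}} = \frac{495}{\frac{1}{1846353}} = 495 \frac{1}{\frac{1}{1846353}} = 495 \cdot 1846353 = 913944735$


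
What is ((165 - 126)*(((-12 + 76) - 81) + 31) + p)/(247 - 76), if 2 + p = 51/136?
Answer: 4355/1368 ≈ 3.1835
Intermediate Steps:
p = -13/8 (p = -2 + 51/136 = -2 + 51*(1/136) = -2 + 3/8 = -13/8 ≈ -1.6250)
((165 - 126)*(((-12 + 76) - 81) + 31) + p)/(247 - 76) = ((165 - 126)*(((-12 + 76) - 81) + 31) - 13/8)/(247 - 76) = (39*((64 - 81) + 31) - 13/8)/171 = (39*(-17 + 31) - 13/8)*(1/171) = (39*14 - 13/8)*(1/171) = (546 - 13/8)*(1/171) = (4355/8)*(1/171) = 4355/1368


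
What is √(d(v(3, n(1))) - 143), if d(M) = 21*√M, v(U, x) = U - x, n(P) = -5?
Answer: √(-143 + 42*√2) ≈ 9.1435*I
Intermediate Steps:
√(d(v(3, n(1))) - 143) = √(21*√(3 - 1*(-5)) - 143) = √(21*√(3 + 5) - 143) = √(21*√8 - 143) = √(21*(2*√2) - 143) = √(42*√2 - 143) = √(-143 + 42*√2)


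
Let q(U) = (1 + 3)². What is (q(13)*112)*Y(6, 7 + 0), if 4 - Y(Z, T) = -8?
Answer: 21504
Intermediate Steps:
Y(Z, T) = 12 (Y(Z, T) = 4 - 1*(-8) = 4 + 8 = 12)
q(U) = 16 (q(U) = 4² = 16)
(q(13)*112)*Y(6, 7 + 0) = (16*112)*12 = 1792*12 = 21504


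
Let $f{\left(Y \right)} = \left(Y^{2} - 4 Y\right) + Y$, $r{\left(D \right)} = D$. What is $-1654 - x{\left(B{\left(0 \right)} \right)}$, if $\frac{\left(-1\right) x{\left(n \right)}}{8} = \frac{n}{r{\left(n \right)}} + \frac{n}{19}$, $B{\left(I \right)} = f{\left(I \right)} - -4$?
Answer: $- \frac{31242}{19} \approx -1644.3$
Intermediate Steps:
$f{\left(Y \right)} = Y^{2} - 3 Y$
$B{\left(I \right)} = 4 + I \left(-3 + I\right)$ ($B{\left(I \right)} = I \left(-3 + I\right) - -4 = I \left(-3 + I\right) + 4 = 4 + I \left(-3 + I\right)$)
$x{\left(n \right)} = -8 - \frac{8 n}{19}$ ($x{\left(n \right)} = - 8 \left(\frac{n}{n} + \frac{n}{19}\right) = - 8 \left(1 + n \frac{1}{19}\right) = - 8 \left(1 + \frac{n}{19}\right) = -8 - \frac{8 n}{19}$)
$-1654 - x{\left(B{\left(0 \right)} \right)} = -1654 - \left(-8 - \frac{8 \left(4 + 0 \left(-3 + 0\right)\right)}{19}\right) = -1654 - \left(-8 - \frac{8 \left(4 + 0 \left(-3\right)\right)}{19}\right) = -1654 - \left(-8 - \frac{8 \left(4 + 0\right)}{19}\right) = -1654 - \left(-8 - \frac{32}{19}\right) = -1654 - - \frac{184}{19} = -1654 + \frac{184}{19} = - \frac{31242}{19}$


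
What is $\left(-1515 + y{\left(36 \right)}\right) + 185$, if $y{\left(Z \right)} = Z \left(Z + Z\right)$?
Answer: $1262$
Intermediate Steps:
$y{\left(Z \right)} = 2 Z^{2}$ ($y{\left(Z \right)} = Z 2 Z = 2 Z^{2}$)
$\left(-1515 + y{\left(36 \right)}\right) + 185 = \left(-1515 + 2 \cdot 36^{2}\right) + 185 = \left(-1515 + 2 \cdot 1296\right) + 185 = \left(-1515 + 2592\right) + 185 = 1077 + 185 = 1262$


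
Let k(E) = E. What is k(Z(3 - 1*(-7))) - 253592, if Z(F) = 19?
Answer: -253573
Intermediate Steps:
k(Z(3 - 1*(-7))) - 253592 = 19 - 253592 = -253573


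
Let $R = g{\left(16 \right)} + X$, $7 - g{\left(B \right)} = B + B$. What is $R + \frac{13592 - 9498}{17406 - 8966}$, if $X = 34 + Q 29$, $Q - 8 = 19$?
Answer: $\frac{3344287}{4220} \approx 792.49$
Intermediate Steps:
$Q = 27$ ($Q = 8 + 19 = 27$)
$X = 817$ ($X = 34 + 27 \cdot 29 = 34 + 783 = 817$)
$g{\left(B \right)} = 7 - 2 B$ ($g{\left(B \right)} = 7 - \left(B + B\right) = 7 - 2 B$)
$R = 792$ ($R = \left(7 - 32\right) + 817 = -25 + 817 = 792$)
$R + \frac{13592 - 9498}{17406 - 8966} = 792 + \frac{13592 - 9498}{17406 - 8966} = 792 + \frac{4094}{8440} = 792 + 4094 \cdot \frac{1}{8440} = 792 + \frac{2047}{4220} = \frac{3344287}{4220}$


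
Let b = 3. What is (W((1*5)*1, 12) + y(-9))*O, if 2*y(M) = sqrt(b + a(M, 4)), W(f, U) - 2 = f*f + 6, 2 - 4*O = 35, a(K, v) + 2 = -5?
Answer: -1089/4 - 33*I/4 ≈ -272.25 - 8.25*I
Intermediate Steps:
a(K, v) = -7 (a(K, v) = -2 - 5 = -7)
O = -33/4 (O = 1/2 - 1/4*35 = 1/2 - 35/4 = -33/4 ≈ -8.2500)
W(f, U) = 8 + f**2 (W(f, U) = 2 + (f*f + 6) = 2 + (f**2 + 6) = 2 + (6 + f**2) = 8 + f**2)
y(M) = I (y(M) = sqrt(3 - 7)/2 = sqrt(-4)/2 = (2*I)/2 = I)
(W((1*5)*1, 12) + y(-9))*O = ((8 + ((1*5)*1)**2) + I)*(-33/4) = ((8 + (5*1)**2) + I)*(-33/4) = ((8 + 5**2) + I)*(-33/4) = ((8 + 25) + I)*(-33/4) = (33 + I)*(-33/4) = -1089/4 - 33*I/4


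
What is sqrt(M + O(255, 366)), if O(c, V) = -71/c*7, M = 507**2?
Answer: sqrt(16714484490)/255 ≈ 507.00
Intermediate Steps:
M = 257049
O(c, V) = -497/c
sqrt(M + O(255, 366)) = sqrt(257049 - 497/255) = sqrt(65546998/255) = sqrt(16714484490)/255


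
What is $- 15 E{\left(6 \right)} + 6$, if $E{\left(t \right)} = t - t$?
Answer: $6$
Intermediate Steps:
$E{\left(t \right)} = 0$
$- 15 E{\left(6 \right)} + 6 = \left(-15\right) 0 + 6 = 0 + 6 = 6$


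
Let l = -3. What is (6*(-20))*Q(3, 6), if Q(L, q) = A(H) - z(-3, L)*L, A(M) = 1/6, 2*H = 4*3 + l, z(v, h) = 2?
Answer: 700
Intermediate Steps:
H = 9/2 (H = (4*3 - 3)/2 = (12 - 3)/2 = (½)*9 = 9/2 ≈ 4.5000)
A(M) = ⅙
Q(L, q) = ⅙ - 2*L
(6*(-20))*Q(3, 6) = (6*(-20))*(⅙ - 2*3) = -120*(⅙ - 6) = -120*(-35/6) = 700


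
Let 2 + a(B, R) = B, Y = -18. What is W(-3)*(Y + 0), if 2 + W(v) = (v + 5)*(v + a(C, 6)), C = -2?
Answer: 288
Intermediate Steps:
a(B, R) = -2 + B
W(v) = -2 + (-4 + v)*(5 + v) (W(v) = -2 + (v + 5)*(v + (-2 - 2)) = -2 + (5 + v)*(v - 4) = -2 + (5 + v)*(-4 + v) = -2 + (-4 + v)*(5 + v))
W(-3)*(Y + 0) = (-22 - 3 + (-3)²)*(-18 + 0) = (-22 - 3 + 9)*(-18) = -16*(-18) = 288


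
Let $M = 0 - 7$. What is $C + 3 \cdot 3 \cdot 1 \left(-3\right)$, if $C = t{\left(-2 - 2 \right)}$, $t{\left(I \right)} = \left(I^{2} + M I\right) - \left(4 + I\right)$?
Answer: $17$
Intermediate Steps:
$M = -7$ ($M = 0 - 7 = -7$)
$t{\left(I \right)} = -4 + I^{2} - 8 I$ ($t{\left(I \right)} = \left(I^{2} - 7 I\right) - \left(4 + I\right) = -4 + I^{2} - 8 I$)
$C = 44$ ($C = -4 + \left(-2 - 2\right)^{2} - 8 \left(-2 - 2\right) = -4 + \left(-4\right)^{2} - -32 = -4 + 16 + 32 = 44$)
$C + 3 \cdot 3 \cdot 1 \left(-3\right) = 44 + 3 \cdot 3 \cdot 1 \left(-3\right) = 44 + 9 \cdot 1 \left(-3\right) = 44 + 9 \left(-3\right) = 44 - 27 = 17$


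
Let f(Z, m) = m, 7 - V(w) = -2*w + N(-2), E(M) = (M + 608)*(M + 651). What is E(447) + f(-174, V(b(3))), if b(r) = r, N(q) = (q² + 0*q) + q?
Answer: 1158401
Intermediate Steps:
N(q) = q + q² (N(q) = (q² + 0) + q = q² + q = q + q²)
E(M) = (608 + M)*(651 + M)
V(w) = 5 + 2*w (V(w) = 7 - (-2*w - 2*(1 - 2)) = 7 - (-2*w - 2*(-1)) = 7 - (-2*w + 2) = 7 - (2 - 2*w) = 7 + (-2 + 2*w) = 5 + 2*w)
E(447) + f(-174, V(b(3))) = (395808 + 447² + 1259*447) + (5 + 2*3) = (395808 + 199809 + 562773) + (5 + 6) = 1158390 + 11 = 1158401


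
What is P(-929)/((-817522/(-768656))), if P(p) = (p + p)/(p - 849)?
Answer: 51005816/51912647 ≈ 0.98253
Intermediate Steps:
P(p) = 2*p/(-849 + p) (P(p) = (2*p)/(-849 + p) = 2*p/(-849 + p))
P(-929)/((-817522/(-768656))) = (2*(-929)/(-849 - 929))/((-817522/(-768656))) = (2*(-929)/(-1778))/((-817522*(-1/768656))) = (2*(-929)*(-1/1778))/(408761/384328) = (929/889)*(384328/408761) = 51005816/51912647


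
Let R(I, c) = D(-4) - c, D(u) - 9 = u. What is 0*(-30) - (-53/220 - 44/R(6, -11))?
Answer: 329/110 ≈ 2.9909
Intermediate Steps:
D(u) = 9 + u
R(I, c) = 5 - c (R(I, c) = (9 - 4) - c = 5 - c)
0*(-30) - (-53/220 - 44/R(6, -11)) = 0*(-30) - (-53/220 - 44/(5 - 1*(-11))) = 0 - (-53*1/220 - 44/(5 + 11)) = 0 - (-53/220 - 44/16) = 0 - (-53/220 - 44*1/16) = 0 - (-53/220 - 11/4) = 0 - 1*(-329/110) = 0 + 329/110 = 329/110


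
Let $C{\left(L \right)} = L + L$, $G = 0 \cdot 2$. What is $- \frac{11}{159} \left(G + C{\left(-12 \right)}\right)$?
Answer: $\frac{88}{53} \approx 1.6604$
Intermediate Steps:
$G = 0$
$C{\left(L \right)} = 2 L$
$- \frac{11}{159} \left(G + C{\left(-12 \right)}\right) = - \frac{11}{159} \left(0 + 2 \left(-12\right)\right) = \left(-11\right) \frac{1}{159} \left(0 - 24\right) = \left(- \frac{11}{159}\right) \left(-24\right) = \frac{88}{53}$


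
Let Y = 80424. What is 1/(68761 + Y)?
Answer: 1/149185 ≈ 6.7031e-6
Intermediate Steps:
1/(68761 + Y) = 1/(68761 + 80424) = 1/149185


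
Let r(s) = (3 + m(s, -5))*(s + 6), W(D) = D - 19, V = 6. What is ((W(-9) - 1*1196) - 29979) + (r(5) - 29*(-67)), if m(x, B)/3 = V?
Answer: -29029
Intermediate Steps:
m(x, B) = 18 (m(x, B) = 3*6 = 18)
W(D) = -19 + D
r(s) = 126 + 21*s (r(s) = (3 + 18)*(s + 6) = 21*(6 + s) = 126 + 21*s)
((W(-9) - 1*1196) - 29979) + (r(5) - 29*(-67)) = (((-19 - 9) - 1*1196) - 29979) + ((126 + 21*5) - 29*(-67)) = ((-28 - 1196) - 29979) + ((126 + 105) + 1943) = (-1224 - 29979) + (231 + 1943) = -31203 + 2174 = -29029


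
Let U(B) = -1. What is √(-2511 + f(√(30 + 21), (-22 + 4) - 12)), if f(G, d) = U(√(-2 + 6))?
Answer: 4*I*√157 ≈ 50.12*I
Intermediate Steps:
f(G, d) = -1
√(-2511 + f(√(30 + 21), (-22 + 4) - 12)) = √(-2511 - 1) = √(-2512) = 4*I*√157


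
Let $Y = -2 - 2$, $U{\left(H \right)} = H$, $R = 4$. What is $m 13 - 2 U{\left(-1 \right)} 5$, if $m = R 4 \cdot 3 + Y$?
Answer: $5720$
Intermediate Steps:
$Y = -4$ ($Y = -2 - 2 = -4$)
$m = 44$ ($m = 4 \cdot 4 \cdot 3 - 4 = 4 \cdot 12 - 4 = 48 - 4 = 44$)
$m 13 - 2 U{\left(-1 \right)} 5 = 44 \cdot 13 \left(-2\right) \left(-1\right) 5 = 572 \cdot 2 \cdot 5 = 572 \cdot 10 = 5720$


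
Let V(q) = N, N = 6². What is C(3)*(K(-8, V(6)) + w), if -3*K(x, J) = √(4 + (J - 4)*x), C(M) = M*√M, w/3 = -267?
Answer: -2403*√3 - 6*I*√21 ≈ -4162.1 - 27.495*I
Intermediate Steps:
N = 36
w = -801 (w = 3*(-267) = -801)
V(q) = 36
C(M) = M^(3/2)
K(x, J) = -√(4 + x*(-4 + J))/3 (K(x, J) = -√(4 + (J - 4)*x)/3 = -√(4 + (-4 + J)*x)/3 = -√(4 + x*(-4 + J))/3)
C(3)*(K(-8, V(6)) + w) = 3^(3/2)*(-√(4 - 4*(-8) + 36*(-8))/3 - 801) = (3*√3)*(-√(4 + 32 - 288)/3 - 801) = (3*√3)*(-2*I*√7 - 801) = (3*√3)*(-801 - 2*I*√7) = 3*√3*(-801 - 2*I*√7)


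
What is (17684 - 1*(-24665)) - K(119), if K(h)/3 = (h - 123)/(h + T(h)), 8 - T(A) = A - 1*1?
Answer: 127051/3 ≈ 42350.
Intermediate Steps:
T(A) = 9 - A (T(A) = 8 - (A - 1*1) = 8 - (A - 1) = 8 - (-1 + A) = 8 + (1 - A) = 9 - A)
K(h) = -41 + h/3 (K(h) = 3*((h - 123)/(h + (9 - h))) = 3*((-123 + h)/9) = 3*((-123 + h)*(1/9)) = 3*(-41/3 + h/9) = -41 + h/3)
(17684 - 1*(-24665)) - K(119) = (17684 - 1*(-24665)) - (-41 + (1/3)*119) = (17684 + 24665) - (-41 + 119/3) = 42349 - 1*(-4/3) = 42349 + 4/3 = 127051/3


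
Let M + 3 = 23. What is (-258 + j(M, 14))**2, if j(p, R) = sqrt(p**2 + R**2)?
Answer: 67160 - 1032*sqrt(149) ≈ 54563.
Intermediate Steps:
M = 20 (M = -3 + 23 = 20)
j(p, R) = sqrt(R**2 + p**2)
(-258 + j(M, 14))**2 = (-258 + sqrt(14**2 + 20**2))**2 = (-258 + sqrt(196 + 400))**2 = (-258 + sqrt(596))**2 = (-258 + 2*sqrt(149))**2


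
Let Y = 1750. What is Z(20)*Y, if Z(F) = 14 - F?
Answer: -10500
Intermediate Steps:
Z(20)*Y = (14 - 1*20)*1750 = (14 - 20)*1750 = -6*1750 = -10500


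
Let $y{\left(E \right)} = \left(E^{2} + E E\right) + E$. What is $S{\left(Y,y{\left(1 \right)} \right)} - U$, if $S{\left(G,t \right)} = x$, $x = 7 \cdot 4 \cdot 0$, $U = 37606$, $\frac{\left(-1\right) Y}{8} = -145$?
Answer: $-37606$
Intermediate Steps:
$Y = 1160$ ($Y = \left(-8\right) \left(-145\right) = 1160$)
$y{\left(E \right)} = E + 2 E^{2}$ ($y{\left(E \right)} = \left(E^{2} + E^{2}\right) + E = 2 E^{2} + E = E + 2 E^{2}$)
$x = 0$ ($x = 28 \cdot 0 = 0$)
$S{\left(G,t \right)} = 0$
$S{\left(Y,y{\left(1 \right)} \right)} - U = 0 - 37606 = -37606$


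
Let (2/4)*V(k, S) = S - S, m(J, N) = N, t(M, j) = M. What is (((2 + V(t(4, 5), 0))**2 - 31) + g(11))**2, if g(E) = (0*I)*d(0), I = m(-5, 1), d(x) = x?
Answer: 729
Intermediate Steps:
V(k, S) = 0 (V(k, S) = 2*(S - S) = 2*0 = 0)
I = 1
g(E) = 0 (g(E) = (0*1)*0 = 0*0 = 0)
(((2 + V(t(4, 5), 0))**2 - 31) + g(11))**2 = (((2 + 0)**2 - 31) + 0)**2 = ((2**2 - 31) + 0)**2 = ((4 - 31) + 0)**2 = (-27 + 0)**2 = (-27)**2 = 729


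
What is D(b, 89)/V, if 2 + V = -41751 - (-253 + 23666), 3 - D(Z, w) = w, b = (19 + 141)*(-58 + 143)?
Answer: 43/32583 ≈ 0.0013197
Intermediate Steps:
b = 13600 (b = 160*85 = 13600)
D(Z, w) = 3 - w
V = -65166 (V = -2 + (-41751 - (-253 + 23666)) = -2 + (-41751 - 1*23413) = -2 + (-41751 - 23413) = -2 - 65164 = -65166)
D(b, 89)/V = (3 - 1*89)/(-65166) = (3 - 89)*(-1/65166) = -86*(-1/65166) = 43/32583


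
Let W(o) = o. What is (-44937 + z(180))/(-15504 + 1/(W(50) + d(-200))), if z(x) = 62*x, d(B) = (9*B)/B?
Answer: 1992843/914735 ≈ 2.1786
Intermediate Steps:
d(B) = 9
(-44937 + z(180))/(-15504 + 1/(W(50) + d(-200))) = (-44937 + 62*180)/(-15504 + 1/(50 + 9)) = (-44937 + 11160)/(-15504 + 1/59) = -33777/(-15504 + 1/59) = -33777/(-914735/59) = -33777*(-59/914735) = 1992843/914735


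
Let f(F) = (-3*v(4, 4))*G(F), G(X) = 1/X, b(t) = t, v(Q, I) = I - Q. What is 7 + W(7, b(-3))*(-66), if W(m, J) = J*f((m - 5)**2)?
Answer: 7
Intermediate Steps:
G(X) = 1/X
f(F) = 0 (f(F) = (-3*(4 - 1*4))/F = (-3*(4 - 4))/F = (-3*0)/F = 0/F = 0)
W(m, J) = 0 (W(m, J) = J*0 = 0)
7 + W(7, b(-3))*(-66) = 7 + 0*(-66) = 7 + 0 = 7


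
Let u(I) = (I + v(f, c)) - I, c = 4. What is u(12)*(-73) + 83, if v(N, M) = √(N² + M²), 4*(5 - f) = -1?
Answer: 83 - 73*√697/4 ≈ -398.81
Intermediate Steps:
f = 21/4 (f = 5 - ¼*(-1) = 5 + ¼ = 21/4 ≈ 5.2500)
v(N, M) = √(M² + N²)
u(I) = √697/4 (u(I) = (I + √(4² + (21/4)²)) - I = (I + √(16 + 441/16)) - I = (I + √(697/16)) - I = (I + √697/4) - I = √697/4)
u(12)*(-73) + 83 = (√697/4)*(-73) + 83 = -73*√697/4 + 83 = 83 - 73*√697/4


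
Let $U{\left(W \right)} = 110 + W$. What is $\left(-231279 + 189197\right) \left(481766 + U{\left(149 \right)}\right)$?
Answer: $-20284576050$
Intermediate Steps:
$\left(-231279 + 189197\right) \left(481766 + U{\left(149 \right)}\right) = \left(-231279 + 189197\right) \left(481766 + \left(110 + 149\right)\right) = - 42082 \left(481766 + 259\right) = \left(-42082\right) 482025 = -20284576050$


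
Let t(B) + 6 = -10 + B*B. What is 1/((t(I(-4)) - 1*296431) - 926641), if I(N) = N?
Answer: -1/1223072 ≈ -8.1761e-7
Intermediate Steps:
t(B) = -16 + B² (t(B) = -6 + (-10 + B*B) = -6 + (-10 + B²) = -16 + B²)
1/((t(I(-4)) - 1*296431) - 926641) = 1/(((-16 + (-4)²) - 1*296431) - 926641) = 1/(((-16 + 16) - 296431) - 926641) = 1/((0 - 296431) - 926641) = 1/(-296431 - 926641) = 1/(-1223072) = -1/1223072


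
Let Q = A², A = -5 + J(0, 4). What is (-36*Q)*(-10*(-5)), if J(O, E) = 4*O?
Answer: -45000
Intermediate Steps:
A = -5 (A = -5 + 4*0 = -5 + 0 = -5)
Q = 25 (Q = (-5)² = 25)
(-36*Q)*(-10*(-5)) = (-36*25)*(-10*(-5)) = -900*50 = -45000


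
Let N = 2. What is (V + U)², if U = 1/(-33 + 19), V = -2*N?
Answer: 3249/196 ≈ 16.577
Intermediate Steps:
V = -4 (V = -2*2 = -4)
U = -1/14 (U = 1/(-14) = -1/14 ≈ -0.071429)
(V + U)² = (-4 - 1/14)² = (-57/14)² = 3249/196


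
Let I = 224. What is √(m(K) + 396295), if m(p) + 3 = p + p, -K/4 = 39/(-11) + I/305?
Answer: 2*√1115231446835/3355 ≈ 629.54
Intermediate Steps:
K = 37724/3355 (K = -4*(39/(-11) + 224/305) = -4*(39*(-1/11) + 224*(1/305)) = -4*(-39/11 + 224/305) = -4*(-9431/3355) = 37724/3355 ≈ 11.244)
m(p) = -3 + 2*p (m(p) = -3 + (p + p) = -3 + 2*p)
√(m(K) + 396295) = √((-3 + 2*(37724/3355)) + 396295) = √((-3 + 75448/3355) + 396295) = √(65383/3355 + 396295) = √(1329635108/3355) = 2*√1115231446835/3355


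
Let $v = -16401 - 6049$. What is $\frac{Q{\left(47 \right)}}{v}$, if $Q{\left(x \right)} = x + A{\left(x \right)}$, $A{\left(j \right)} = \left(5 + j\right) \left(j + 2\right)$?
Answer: $- \frac{519}{4490} \approx -0.11559$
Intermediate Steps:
$v = -22450$ ($v = -16401 - 6049 = -22450$)
$A{\left(j \right)} = \left(2 + j\right) \left(5 + j\right)$ ($A{\left(j \right)} = \left(5 + j\right) \left(2 + j\right) = \left(2 + j\right) \left(5 + j\right)$)
$Q{\left(x \right)} = 10 + x^{2} + 8 x$ ($Q{\left(x \right)} = x + \left(10 + x^{2} + 7 x\right) = 10 + x^{2} + 8 x$)
$\frac{Q{\left(47 \right)}}{v} = \frac{10 + 47^{2} + 8 \cdot 47}{-22450} = \left(10 + 2209 + 376\right) \left(- \frac{1}{22450}\right) = 2595 \left(- \frac{1}{22450}\right) = - \frac{519}{4490}$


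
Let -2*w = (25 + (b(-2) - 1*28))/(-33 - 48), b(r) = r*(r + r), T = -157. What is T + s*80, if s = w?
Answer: -12517/81 ≈ -154.53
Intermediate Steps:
b(r) = 2*r² (b(r) = r*(2*r) = 2*r²)
w = 5/162 (w = -(25 + (2*(-2)² - 1*28))/(2*(-33 - 48)) = -(25 + (2*4 - 28))/(2*(-81)) = -(25 + (8 - 28))*(-1)/(2*81) = -(25 - 20)*(-1)/(2*81) = -5*(-1)/(2*81) = -½*(-5/81) = 5/162 ≈ 0.030864)
s = 5/162 ≈ 0.030864
T + s*80 = -157 + (5/162)*80 = -157 + 200/81 = -12517/81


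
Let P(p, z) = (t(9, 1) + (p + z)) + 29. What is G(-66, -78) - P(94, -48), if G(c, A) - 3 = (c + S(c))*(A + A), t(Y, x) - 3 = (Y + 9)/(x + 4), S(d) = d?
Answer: 102567/5 ≈ 20513.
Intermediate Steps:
t(Y, x) = 3 + (9 + Y)/(4 + x) (t(Y, x) = 3 + (Y + 9)/(x + 4) = 3 + (9 + Y)/(4 + x))
P(p, z) = 178/5 + p + z (P(p, z) = ((21 + 9 + 3*1)/(4 + 1) + (p + z)) + 29 = ((21 + 9 + 3)/5 + (p + z)) + 29 = ((⅕)*33 + (p + z)) + 29 = (33/5 + (p + z)) + 29 = (33/5 + p + z) + 29 = 178/5 + p + z)
G(c, A) = 3 + 4*A*c (G(c, A) = 3 + (c + c)*(A + A) = 3 + (2*c)*(2*A) = 3 + 4*A*c)
G(-66, -78) - P(94, -48) = (3 + 4*(-78)*(-66)) - (178/5 + 94 - 48) = (3 + 20592) - 1*408/5 = 20595 - 408/5 = 102567/5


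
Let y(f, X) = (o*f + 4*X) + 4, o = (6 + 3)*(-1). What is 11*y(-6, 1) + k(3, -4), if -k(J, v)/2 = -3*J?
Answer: 700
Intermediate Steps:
k(J, v) = 6*J (k(J, v) = -(-6)*J = 6*J)
o = -9 (o = 9*(-1) = -9)
y(f, X) = 4 - 9*f + 4*X (y(f, X) = (-9*f + 4*X) + 4 = 4 - 9*f + 4*X)
11*y(-6, 1) + k(3, -4) = 11*(4 - 9*(-6) + 4*1) + 6*3 = 11*(4 + 54 + 4) + 18 = 11*62 + 18 = 682 + 18 = 700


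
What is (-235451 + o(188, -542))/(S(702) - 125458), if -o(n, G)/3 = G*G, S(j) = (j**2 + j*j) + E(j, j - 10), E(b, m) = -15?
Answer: -1116743/860135 ≈ -1.2983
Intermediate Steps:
S(j) = -15 + 2*j**2 (S(j) = (j**2 + j*j) - 15 = (j**2 + j**2) - 15 = 2*j**2 - 15 = -15 + 2*j**2)
o(n, G) = -3*G**2 (o(n, G) = -3*G*G = -3*G**2)
(-235451 + o(188, -542))/(S(702) - 125458) = (-235451 - 3*(-542)**2)/((-15 + 2*702**2) - 125458) = (-235451 - 3*293764)/((-15 + 2*492804) - 125458) = (-235451 - 881292)/((-15 + 985608) - 125458) = -1116743/(985593 - 125458) = -1116743/860135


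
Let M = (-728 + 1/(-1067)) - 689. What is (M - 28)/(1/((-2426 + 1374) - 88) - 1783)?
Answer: 1757670240/2168806607 ≈ 0.81043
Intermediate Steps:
M = -1511940/1067 (M = (-728 - 1/1067) - 689 = -776777/1067 - 689 = -1511940/1067 ≈ -1417.0)
(M - 28)/(1/((-2426 + 1374) - 88) - 1783) = (-1511940/1067 - 28)/(1/((-2426 + 1374) - 88) - 1783) = -1541816/(1067*(1/(-1052 - 88) - 1783)) = -1541816/(1067*(1/(-1140) - 1783)) = -1541816/(1067*(-1/1140 - 1783)) = -1541816/(1067*(-2032621/1140)) = -1541816/1067*(-1140/2032621) = 1757670240/2168806607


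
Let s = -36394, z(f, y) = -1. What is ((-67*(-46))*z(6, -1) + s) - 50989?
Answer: -90465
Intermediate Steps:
((-67*(-46))*z(6, -1) + s) - 50989 = (-67*(-46)*(-1) - 36394) - 50989 = (3082*(-1) - 36394) - 50989 = (-3082 - 36394) - 50989 = -39476 - 50989 = -90465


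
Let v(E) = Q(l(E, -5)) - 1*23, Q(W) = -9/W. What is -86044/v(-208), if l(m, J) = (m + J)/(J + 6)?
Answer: 3054562/815 ≈ 3747.9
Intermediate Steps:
l(m, J) = (J + m)/(6 + J)
v(E) = -23 - 9/(-5 + E) (v(E) = -9*(6 - 5)/(-5 + E) - 1*23 = -9/(-5 + E) - 23 = -23 - 9/(-5 + E))
-86044/v(-208) = -86044*(-5 - 208)/(106 - 23*(-208)) = -86044*(-213/(106 + 4784)) = -86044/((-1/213*4890)) = -86044/(-1630/71) = -86044*(-71/1630) = 3054562/815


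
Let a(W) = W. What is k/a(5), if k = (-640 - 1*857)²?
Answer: 2241009/5 ≈ 4.4820e+5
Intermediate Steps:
k = 2241009 (k = (-640 - 857)² = (-1497)² = 2241009)
k/a(5) = 2241009/5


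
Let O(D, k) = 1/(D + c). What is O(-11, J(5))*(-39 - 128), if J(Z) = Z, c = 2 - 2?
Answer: 167/11 ≈ 15.182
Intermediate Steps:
c = 0
O(D, k) = 1/D (O(D, k) = 1/(D + 0) = 1/D)
O(-11, J(5))*(-39 - 128) = (-39 - 128)/(-11) = -1/11*(-167) = 167/11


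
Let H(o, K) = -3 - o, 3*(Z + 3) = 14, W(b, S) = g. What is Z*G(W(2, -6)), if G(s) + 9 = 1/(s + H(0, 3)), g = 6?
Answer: -130/9 ≈ -14.444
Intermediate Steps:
W(b, S) = 6
Z = 5/3 (Z = -3 + (⅓)*14 = -3 + 14/3 = 5/3 ≈ 1.6667)
G(s) = -9 + 1/(-3 + s) (G(s) = -9 + 1/(s + (-3 - 1*0)) = -9 + 1/(s + (-3 + 0)) = -9 + 1/(s - 3) = -9 + 1/(-3 + s))
Z*G(W(2, -6)) = 5*((28 - 9*6)/(-3 + 6))/3 = 5*((28 - 54)/3)/3 = 5*((⅓)*(-26))/3 = (5/3)*(-26/3) = -130/9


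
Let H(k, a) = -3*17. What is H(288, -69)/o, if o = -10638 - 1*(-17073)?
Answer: -17/2145 ≈ -0.0079254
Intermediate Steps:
H(k, a) = -51
o = 6435 (o = -10638 + 17073 = 6435)
H(288, -69)/o = -51/6435 = -51*1/6435 = -17/2145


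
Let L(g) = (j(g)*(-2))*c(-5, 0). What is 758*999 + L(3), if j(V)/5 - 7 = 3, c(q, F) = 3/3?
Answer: 757142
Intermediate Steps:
c(q, F) = 1 (c(q, F) = 3*(⅓) = 1)
j(V) = 50 (j(V) = 35 + 5*3 = 35 + 15 = 50)
L(g) = -100 (L(g) = (50*(-2))*1 = -100*1 = -100)
758*999 + L(3) = 758*999 - 100 = 757242 - 100 = 757142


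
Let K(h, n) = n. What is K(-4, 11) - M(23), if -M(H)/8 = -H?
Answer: -173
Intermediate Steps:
M(H) = 8*H (M(H) = -(-8)*H = 8*H)
K(-4, 11) - M(23) = 11 - 8*23 = 11 - 1*184 = 11 - 184 = -173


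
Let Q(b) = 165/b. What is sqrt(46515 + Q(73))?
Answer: 4*sqrt(15493155)/73 ≈ 215.68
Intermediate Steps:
sqrt(46515 + Q(73)) = sqrt(46515 + 165/73) = sqrt(3395760/73) = 4*sqrt(15493155)/73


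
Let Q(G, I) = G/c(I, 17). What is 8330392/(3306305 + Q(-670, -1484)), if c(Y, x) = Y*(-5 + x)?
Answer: 74173810368/29439340055 ≈ 2.5195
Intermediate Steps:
Q(G, I) = G/(12*I) (Q(G, I) = G/((I*(-5 + 17))) = G/((I*12)) = G/((12*I)) = G*(1/(12*I)) = G/(12*I))
8330392/(3306305 + Q(-670, -1484)) = 8330392/(3306305 + (1/12)*(-670)/(-1484)) = 8330392/(3306305 + (1/12)*(-670)*(-1/1484)) = 8330392/(3306305 + 335/8904) = 8330392/(29439340055/8904) = 8330392*(8904/29439340055) = 74173810368/29439340055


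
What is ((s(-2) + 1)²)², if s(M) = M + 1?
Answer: 0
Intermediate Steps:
s(M) = 1 + M
((s(-2) + 1)²)² = (((1 - 2) + 1)²)² = ((-1 + 1)²)² = (0²)² = 0² = 0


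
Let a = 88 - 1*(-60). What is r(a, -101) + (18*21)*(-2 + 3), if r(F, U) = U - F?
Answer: 129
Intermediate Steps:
a = 148 (a = 88 + 60 = 148)
r(a, -101) + (18*21)*(-2 + 3) = (-101 - 1*148) + (18*21)*(-2 + 3) = (-101 - 148) + 378*1 = -249 + 378 = 129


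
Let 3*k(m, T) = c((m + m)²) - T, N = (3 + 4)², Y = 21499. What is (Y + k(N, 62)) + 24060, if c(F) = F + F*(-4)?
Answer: 107803/3 ≈ 35934.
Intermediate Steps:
c(F) = -3*F (c(F) = F - 4*F = -3*F)
N = 49 (N = 7² = 49)
k(m, T) = -4*m² - T/3 (k(m, T) = (-3*(m + m)² - T)/3 = (-3*4*m² - T)/3 = (-12*m² - T)/3 = (-T - 12*m²)/3 = -4*m² - T/3)
(Y + k(N, 62)) + 24060 = (21499 + (-4*49² - ⅓*62)) + 24060 = (21499 + (-4*2401 - 62/3)) + 24060 = (21499 + (-9604 - 62/3)) + 24060 = (21499 - 28874/3) + 24060 = 35623/3 + 24060 = 107803/3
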